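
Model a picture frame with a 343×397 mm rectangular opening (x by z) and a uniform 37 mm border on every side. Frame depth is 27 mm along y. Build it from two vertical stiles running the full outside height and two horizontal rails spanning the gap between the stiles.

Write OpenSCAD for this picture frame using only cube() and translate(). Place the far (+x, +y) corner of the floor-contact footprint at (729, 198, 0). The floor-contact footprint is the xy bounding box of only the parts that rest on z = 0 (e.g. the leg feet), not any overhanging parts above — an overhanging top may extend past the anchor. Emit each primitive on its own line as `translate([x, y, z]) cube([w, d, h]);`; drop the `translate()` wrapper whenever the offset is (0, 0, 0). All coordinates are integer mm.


translate([312, 171, 0]) cube([37, 27, 471]);
translate([692, 171, 0]) cube([37, 27, 471]);
translate([349, 171, 0]) cube([343, 27, 37]);
translate([349, 171, 434]) cube([343, 27, 37]);


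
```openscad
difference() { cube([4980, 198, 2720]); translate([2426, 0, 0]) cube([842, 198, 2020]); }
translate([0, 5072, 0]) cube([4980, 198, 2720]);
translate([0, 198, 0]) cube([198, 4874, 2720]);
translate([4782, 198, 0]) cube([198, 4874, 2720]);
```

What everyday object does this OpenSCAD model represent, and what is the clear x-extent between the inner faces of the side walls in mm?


A single room. The interior width is 4584 mm.

Four walls enclosing a rectangle with a door in the front wall — a room. Outside width 4980 minus two 198 mm walls gives 4584 mm.


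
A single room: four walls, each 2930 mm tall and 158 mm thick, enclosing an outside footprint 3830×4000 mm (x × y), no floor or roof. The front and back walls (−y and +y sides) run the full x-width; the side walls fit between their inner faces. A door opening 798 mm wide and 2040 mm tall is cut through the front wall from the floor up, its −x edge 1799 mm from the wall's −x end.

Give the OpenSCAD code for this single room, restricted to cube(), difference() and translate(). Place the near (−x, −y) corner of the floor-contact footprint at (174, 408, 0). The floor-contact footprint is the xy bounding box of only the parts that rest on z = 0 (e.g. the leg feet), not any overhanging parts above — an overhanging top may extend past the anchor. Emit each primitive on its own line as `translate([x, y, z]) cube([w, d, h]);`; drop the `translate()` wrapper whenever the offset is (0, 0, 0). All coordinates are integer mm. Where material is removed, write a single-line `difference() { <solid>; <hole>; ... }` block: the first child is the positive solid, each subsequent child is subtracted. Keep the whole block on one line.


difference() { translate([174, 408, 0]) cube([3830, 158, 2930]); translate([1973, 408, 0]) cube([798, 158, 2040]); }
translate([174, 4250, 0]) cube([3830, 158, 2930]);
translate([174, 566, 0]) cube([158, 3684, 2930]);
translate([3846, 566, 0]) cube([158, 3684, 2930]);


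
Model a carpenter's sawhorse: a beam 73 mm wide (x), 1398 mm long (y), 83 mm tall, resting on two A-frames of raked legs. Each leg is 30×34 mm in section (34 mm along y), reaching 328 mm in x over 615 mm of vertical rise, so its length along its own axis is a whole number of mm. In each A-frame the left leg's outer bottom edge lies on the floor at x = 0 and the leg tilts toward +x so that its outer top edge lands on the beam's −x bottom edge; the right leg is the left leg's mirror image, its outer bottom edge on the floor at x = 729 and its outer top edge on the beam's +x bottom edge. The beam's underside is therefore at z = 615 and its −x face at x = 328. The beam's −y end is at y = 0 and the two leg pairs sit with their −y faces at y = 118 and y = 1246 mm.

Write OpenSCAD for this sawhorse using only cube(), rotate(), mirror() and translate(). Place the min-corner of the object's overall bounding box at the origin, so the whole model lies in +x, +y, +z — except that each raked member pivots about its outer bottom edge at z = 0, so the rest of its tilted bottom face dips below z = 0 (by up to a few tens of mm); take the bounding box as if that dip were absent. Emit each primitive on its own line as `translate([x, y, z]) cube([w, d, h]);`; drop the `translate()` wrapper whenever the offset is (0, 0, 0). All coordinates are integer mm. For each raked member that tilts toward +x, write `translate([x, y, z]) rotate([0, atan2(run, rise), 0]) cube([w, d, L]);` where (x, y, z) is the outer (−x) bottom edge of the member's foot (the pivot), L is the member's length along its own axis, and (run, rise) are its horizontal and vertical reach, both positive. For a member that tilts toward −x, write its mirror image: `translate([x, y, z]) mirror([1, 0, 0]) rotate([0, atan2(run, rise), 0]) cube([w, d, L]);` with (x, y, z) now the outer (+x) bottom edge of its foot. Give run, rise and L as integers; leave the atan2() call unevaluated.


translate([328, 0, 615]) cube([73, 1398, 83]);
translate([0, 118, 0]) rotate([0, atan2(328, 615), 0]) cube([30, 34, 697]);
translate([729, 118, 0]) mirror([1, 0, 0]) rotate([0, atan2(328, 615), 0]) cube([30, 34, 697]);
translate([0, 1246, 0]) rotate([0, atan2(328, 615), 0]) cube([30, 34, 697]);
translate([729, 1246, 0]) mirror([1, 0, 0]) rotate([0, atan2(328, 615), 0]) cube([30, 34, 697]);


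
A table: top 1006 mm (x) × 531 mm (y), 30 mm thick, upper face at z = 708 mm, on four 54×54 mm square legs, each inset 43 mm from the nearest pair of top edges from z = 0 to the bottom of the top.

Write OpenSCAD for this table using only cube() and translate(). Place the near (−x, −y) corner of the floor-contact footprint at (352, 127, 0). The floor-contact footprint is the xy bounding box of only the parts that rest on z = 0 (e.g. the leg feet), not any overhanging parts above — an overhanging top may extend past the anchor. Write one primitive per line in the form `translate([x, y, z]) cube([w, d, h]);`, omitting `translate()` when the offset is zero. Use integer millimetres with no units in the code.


// leg_h = 708 - 30 = 678
translate([309, 84, 678]) cube([1006, 531, 30]);
translate([352, 127, 0]) cube([54, 54, 678]);
translate([1218, 127, 0]) cube([54, 54, 678]);
translate([352, 518, 0]) cube([54, 54, 678]);
translate([1218, 518, 0]) cube([54, 54, 678]);


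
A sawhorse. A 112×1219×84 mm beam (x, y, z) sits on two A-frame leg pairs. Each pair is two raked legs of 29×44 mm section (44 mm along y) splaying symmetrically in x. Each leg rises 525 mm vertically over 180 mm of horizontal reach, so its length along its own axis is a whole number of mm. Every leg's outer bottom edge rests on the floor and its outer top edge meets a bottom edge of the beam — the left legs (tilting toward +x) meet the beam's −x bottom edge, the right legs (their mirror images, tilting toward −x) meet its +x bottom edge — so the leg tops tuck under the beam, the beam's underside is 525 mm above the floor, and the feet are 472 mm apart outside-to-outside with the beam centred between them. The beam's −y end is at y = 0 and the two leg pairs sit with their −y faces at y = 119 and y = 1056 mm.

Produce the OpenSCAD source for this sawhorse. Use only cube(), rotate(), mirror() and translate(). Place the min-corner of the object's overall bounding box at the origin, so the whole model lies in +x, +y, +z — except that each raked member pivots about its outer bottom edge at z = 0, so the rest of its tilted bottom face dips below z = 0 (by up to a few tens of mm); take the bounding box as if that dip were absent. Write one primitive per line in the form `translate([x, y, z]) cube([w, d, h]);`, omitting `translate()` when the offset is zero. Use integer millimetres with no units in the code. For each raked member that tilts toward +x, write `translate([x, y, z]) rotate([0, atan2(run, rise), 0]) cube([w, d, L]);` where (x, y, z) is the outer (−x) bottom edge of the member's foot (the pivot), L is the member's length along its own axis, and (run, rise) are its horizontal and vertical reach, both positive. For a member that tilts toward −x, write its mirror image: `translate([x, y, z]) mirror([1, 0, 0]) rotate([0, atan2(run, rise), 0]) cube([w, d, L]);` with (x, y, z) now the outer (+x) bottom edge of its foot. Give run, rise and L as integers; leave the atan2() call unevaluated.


translate([180, 0, 525]) cube([112, 1219, 84]);
translate([0, 119, 0]) rotate([0, atan2(180, 525), 0]) cube([29, 44, 555]);
translate([472, 119, 0]) mirror([1, 0, 0]) rotate([0, atan2(180, 525), 0]) cube([29, 44, 555]);
translate([0, 1056, 0]) rotate([0, atan2(180, 525), 0]) cube([29, 44, 555]);
translate([472, 1056, 0]) mirror([1, 0, 0]) rotate([0, atan2(180, 525), 0]) cube([29, 44, 555]);


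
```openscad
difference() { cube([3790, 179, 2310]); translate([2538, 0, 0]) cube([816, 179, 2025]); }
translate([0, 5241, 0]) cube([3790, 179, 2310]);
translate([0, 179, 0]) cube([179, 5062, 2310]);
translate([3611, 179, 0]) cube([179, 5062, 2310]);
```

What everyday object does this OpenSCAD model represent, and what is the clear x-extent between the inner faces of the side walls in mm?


A single room. The interior width is 3432 mm.

Four walls enclosing a rectangle with a door in the front wall — a room. Outside width 3790 minus two 179 mm walls gives 3432 mm.


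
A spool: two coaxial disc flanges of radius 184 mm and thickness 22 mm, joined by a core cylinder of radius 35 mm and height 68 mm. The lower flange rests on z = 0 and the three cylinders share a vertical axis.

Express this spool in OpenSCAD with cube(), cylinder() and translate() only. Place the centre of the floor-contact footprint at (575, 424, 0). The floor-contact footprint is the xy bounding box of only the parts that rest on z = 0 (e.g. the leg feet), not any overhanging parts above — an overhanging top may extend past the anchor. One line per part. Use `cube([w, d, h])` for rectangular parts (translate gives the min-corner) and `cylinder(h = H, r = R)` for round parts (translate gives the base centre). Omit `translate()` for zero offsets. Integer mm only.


translate([575, 424, 0]) cylinder(h = 22, r = 184);
translate([575, 424, 22]) cylinder(h = 68, r = 35);
translate([575, 424, 90]) cylinder(h = 22, r = 184);


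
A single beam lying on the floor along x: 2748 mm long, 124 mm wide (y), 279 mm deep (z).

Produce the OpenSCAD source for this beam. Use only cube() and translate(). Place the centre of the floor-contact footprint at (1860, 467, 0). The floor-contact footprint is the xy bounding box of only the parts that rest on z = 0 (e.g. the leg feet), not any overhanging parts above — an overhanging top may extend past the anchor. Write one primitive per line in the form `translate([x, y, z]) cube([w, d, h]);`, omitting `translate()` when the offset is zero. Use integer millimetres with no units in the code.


translate([486, 405, 0]) cube([2748, 124, 279]);


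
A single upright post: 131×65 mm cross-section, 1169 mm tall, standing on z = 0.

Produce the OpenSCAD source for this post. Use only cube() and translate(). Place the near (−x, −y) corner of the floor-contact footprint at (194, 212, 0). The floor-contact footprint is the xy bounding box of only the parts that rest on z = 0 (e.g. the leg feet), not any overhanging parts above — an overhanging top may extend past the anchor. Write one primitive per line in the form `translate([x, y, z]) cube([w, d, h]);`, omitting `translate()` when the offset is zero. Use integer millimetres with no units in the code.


translate([194, 212, 0]) cube([131, 65, 1169]);


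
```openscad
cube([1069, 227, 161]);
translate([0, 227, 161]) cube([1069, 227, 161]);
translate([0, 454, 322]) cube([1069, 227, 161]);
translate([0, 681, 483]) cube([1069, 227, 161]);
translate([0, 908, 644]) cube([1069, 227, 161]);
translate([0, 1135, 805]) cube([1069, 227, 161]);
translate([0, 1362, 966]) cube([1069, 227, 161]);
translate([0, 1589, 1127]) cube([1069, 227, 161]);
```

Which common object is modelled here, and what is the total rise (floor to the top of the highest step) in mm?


A staircase. The total rise is 1288 mm.

8 identical blocks, each offset up and back from the previous — a staircase. Each step is 161 mm tall and there are 8 of them, so the total rise is 8 × 161 = 1288 mm.


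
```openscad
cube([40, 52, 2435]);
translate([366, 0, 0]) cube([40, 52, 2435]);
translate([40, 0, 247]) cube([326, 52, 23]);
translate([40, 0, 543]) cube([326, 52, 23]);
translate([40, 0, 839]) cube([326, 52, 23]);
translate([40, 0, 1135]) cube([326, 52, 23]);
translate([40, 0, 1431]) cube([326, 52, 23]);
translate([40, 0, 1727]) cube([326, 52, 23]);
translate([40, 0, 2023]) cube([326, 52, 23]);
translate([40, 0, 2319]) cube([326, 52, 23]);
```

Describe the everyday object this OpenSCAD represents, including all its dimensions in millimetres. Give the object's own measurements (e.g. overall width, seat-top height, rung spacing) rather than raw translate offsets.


A straight ladder. Two 40×52 mm vertical rails, 2435 mm tall, stand 406 mm apart (outside-to-outside) with their front faces coplanar on the −y side. 8 rungs, each 52 mm deep and 23 mm tall, span between the inner faces of the rails, front faces flush with the rails. The lowest rung's underside is at z = 247 mm and rungs are spaced 296 mm apart (underside to underside).


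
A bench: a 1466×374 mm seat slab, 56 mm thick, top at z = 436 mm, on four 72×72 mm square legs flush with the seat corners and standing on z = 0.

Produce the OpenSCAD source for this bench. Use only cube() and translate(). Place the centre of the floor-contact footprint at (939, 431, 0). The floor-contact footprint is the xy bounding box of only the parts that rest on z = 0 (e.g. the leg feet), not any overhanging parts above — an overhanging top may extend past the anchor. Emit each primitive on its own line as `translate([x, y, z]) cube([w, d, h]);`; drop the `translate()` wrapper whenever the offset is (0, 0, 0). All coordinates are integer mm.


// leg_h = 436 − 56 = 380
translate([206, 244, 380]) cube([1466, 374, 56]);
translate([206, 244, 0]) cube([72, 72, 380]);
translate([206, 546, 0]) cube([72, 72, 380]);
translate([1600, 244, 0]) cube([72, 72, 380]);
translate([1600, 546, 0]) cube([72, 72, 380]);


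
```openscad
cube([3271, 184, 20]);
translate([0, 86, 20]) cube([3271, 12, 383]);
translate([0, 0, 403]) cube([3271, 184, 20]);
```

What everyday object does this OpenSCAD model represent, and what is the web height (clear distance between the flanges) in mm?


An I-beam. The web height is 383 mm.

Two wide flanges with a thin centred web — an I-beam. Overall 423 mm minus two 20 mm flanges gives a web of 423 − 2·20 = 383 mm.


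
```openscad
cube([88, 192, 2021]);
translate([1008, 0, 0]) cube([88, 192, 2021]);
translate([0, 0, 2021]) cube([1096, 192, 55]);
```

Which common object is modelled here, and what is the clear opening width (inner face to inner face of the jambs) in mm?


A door frame. The clear opening width is 920 mm.

Two 2021 mm tall posts with a header on top — a door frame. The left jamb is 88 mm wide at x = 0; the right jamb starts at x = 1008. The clear opening is 1008 − 88 = 920 mm.


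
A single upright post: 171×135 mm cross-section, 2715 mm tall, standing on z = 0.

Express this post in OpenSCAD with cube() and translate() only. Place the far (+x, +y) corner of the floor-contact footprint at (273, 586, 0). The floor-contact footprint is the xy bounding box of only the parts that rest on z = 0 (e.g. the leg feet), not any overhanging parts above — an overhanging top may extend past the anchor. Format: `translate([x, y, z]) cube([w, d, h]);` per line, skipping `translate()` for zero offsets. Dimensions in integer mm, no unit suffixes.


translate([102, 451, 0]) cube([171, 135, 2715]);


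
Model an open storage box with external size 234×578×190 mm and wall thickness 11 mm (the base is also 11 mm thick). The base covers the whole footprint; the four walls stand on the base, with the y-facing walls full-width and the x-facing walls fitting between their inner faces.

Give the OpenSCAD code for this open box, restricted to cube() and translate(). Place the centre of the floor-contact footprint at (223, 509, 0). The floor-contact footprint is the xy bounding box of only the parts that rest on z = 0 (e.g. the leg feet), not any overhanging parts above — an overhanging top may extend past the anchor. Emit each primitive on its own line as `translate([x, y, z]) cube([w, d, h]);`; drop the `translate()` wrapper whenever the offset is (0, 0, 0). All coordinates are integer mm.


translate([106, 220, 0]) cube([234, 578, 11]);
translate([106, 220, 11]) cube([234, 11, 179]);
translate([106, 787, 11]) cube([234, 11, 179]);
translate([106, 231, 11]) cube([11, 556, 179]);
translate([329, 231, 11]) cube([11, 556, 179]);


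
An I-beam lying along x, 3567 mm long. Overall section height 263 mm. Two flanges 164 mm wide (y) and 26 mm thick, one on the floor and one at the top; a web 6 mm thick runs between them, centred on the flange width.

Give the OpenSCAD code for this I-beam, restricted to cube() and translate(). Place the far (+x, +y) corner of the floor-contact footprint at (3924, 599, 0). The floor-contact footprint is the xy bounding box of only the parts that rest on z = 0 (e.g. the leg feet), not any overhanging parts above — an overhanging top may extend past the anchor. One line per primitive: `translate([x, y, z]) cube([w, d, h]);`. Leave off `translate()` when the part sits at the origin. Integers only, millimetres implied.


translate([357, 435, 0]) cube([3567, 164, 26]);
translate([357, 514, 26]) cube([3567, 6, 211]);
translate([357, 435, 237]) cube([3567, 164, 26]);


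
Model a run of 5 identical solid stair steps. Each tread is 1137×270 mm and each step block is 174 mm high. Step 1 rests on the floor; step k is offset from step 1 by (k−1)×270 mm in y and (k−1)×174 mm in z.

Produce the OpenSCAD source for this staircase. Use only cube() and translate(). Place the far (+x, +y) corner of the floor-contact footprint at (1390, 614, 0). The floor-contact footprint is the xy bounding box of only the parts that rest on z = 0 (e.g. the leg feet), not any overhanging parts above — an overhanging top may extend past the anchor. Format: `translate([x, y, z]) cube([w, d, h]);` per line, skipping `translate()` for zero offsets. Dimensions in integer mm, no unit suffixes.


translate([253, 344, 0]) cube([1137, 270, 174]);
translate([253, 614, 174]) cube([1137, 270, 174]);
translate([253, 884, 348]) cube([1137, 270, 174]);
translate([253, 1154, 522]) cube([1137, 270, 174]);
translate([253, 1424, 696]) cube([1137, 270, 174]);


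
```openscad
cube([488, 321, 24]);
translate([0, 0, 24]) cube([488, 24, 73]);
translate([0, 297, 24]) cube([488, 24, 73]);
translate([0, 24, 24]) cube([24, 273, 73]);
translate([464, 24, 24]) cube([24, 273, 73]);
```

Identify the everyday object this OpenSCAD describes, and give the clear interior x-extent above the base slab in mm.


An open box. The internal width is 440 mm.

A 488×321 base slab with four walls standing on it — an open box. The base is 488 mm wide and the walls are 24 mm thick, so the internal width is 488 − 2 × 24 = 440 mm.


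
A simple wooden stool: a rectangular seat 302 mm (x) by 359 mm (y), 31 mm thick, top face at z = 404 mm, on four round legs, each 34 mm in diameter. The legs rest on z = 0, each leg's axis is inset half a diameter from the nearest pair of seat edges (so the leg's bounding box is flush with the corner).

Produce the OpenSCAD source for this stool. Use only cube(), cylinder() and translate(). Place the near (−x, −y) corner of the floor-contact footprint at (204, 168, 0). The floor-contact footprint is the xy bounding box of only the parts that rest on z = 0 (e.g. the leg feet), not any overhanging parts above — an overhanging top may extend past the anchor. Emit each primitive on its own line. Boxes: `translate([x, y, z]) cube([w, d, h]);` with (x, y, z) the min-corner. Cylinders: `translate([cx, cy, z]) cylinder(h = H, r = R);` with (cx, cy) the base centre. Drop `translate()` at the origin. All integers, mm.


translate([204, 168, 373]) cube([302, 359, 31]);
translate([221, 185, 0]) cylinder(h = 373, r = 17);
translate([489, 185, 0]) cylinder(h = 373, r = 17);
translate([221, 510, 0]) cylinder(h = 373, r = 17);
translate([489, 510, 0]) cylinder(h = 373, r = 17);


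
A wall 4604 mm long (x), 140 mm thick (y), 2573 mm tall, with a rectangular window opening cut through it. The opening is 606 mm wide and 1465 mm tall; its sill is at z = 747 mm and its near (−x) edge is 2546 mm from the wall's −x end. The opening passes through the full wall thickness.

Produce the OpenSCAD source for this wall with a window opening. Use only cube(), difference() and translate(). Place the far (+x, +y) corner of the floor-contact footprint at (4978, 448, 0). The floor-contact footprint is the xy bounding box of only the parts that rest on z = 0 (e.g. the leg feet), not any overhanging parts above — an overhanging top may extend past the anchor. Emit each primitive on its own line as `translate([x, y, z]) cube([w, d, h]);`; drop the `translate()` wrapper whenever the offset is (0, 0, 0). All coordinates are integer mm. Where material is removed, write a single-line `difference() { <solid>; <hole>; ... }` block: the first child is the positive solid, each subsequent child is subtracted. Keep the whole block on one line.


difference() { translate([374, 308, 0]) cube([4604, 140, 2573]); translate([2920, 308, 747]) cube([606, 140, 1465]); }


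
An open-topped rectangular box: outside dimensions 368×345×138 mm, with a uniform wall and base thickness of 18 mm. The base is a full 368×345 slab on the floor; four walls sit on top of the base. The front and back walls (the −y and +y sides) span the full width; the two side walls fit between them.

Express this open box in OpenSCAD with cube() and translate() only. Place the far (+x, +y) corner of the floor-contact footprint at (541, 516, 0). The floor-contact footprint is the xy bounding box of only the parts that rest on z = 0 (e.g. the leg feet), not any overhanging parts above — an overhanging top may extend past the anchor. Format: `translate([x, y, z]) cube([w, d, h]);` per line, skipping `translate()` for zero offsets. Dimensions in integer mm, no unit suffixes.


translate([173, 171, 0]) cube([368, 345, 18]);
translate([173, 171, 18]) cube([368, 18, 120]);
translate([173, 498, 18]) cube([368, 18, 120]);
translate([173, 189, 18]) cube([18, 309, 120]);
translate([523, 189, 18]) cube([18, 309, 120]);


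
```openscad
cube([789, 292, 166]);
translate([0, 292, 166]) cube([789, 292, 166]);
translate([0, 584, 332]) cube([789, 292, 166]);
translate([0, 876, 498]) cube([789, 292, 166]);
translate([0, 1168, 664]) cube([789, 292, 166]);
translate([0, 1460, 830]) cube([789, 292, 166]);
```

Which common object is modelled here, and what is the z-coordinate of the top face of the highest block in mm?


A staircase. The total rise is 996 mm.

6 identical blocks, each offset up and back from the previous — a staircase. Each step is 166 mm tall and there are 6 of them, so the total rise is 6 × 166 = 996 mm.


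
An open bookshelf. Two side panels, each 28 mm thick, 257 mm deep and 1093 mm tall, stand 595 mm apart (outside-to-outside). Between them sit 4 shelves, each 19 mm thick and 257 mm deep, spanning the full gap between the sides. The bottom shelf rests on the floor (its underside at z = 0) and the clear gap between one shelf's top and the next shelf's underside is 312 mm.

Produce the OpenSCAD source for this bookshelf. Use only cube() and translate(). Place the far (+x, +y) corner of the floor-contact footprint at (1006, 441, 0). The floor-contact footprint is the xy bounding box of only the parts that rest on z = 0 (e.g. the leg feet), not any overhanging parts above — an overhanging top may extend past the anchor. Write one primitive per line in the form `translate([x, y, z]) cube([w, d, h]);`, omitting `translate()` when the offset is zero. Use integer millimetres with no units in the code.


translate([411, 184, 0]) cube([28, 257, 1093]);
translate([978, 184, 0]) cube([28, 257, 1093]);
translate([439, 184, 0]) cube([539, 257, 19]);
translate([439, 184, 331]) cube([539, 257, 19]);
translate([439, 184, 662]) cube([539, 257, 19]);
translate([439, 184, 993]) cube([539, 257, 19]);


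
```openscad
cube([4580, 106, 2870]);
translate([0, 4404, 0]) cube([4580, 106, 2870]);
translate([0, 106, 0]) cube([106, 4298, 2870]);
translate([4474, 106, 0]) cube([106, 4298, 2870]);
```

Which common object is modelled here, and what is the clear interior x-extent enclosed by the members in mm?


A house (or room) frame. The interior width is 4368 mm.

Four 2870 mm walls enclosing a rectangle with no floor or roof — a room or house frame. Outside width is 4580 mm and wall thickness is 106 mm, so the interior width is 4580 − 2 × 106 = 4368 mm.


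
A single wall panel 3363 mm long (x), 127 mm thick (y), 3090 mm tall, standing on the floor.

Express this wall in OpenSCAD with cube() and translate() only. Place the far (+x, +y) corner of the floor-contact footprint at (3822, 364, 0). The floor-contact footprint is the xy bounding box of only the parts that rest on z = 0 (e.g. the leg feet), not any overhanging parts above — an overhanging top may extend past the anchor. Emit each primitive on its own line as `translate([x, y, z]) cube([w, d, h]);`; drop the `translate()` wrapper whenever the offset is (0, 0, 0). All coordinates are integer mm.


translate([459, 237, 0]) cube([3363, 127, 3090]);


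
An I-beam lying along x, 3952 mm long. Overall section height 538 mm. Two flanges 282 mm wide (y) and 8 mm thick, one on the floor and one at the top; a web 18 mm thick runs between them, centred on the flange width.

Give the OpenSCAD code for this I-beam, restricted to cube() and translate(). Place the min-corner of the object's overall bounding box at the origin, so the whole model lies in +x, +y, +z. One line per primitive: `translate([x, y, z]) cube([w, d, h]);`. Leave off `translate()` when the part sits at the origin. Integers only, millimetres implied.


cube([3952, 282, 8]);
translate([0, 132, 8]) cube([3952, 18, 522]);
translate([0, 0, 530]) cube([3952, 282, 8]);


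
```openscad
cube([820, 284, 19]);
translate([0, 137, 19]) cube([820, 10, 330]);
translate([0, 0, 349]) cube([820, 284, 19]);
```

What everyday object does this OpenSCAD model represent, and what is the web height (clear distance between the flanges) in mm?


An I-beam. The web height is 330 mm.

Two wide flanges with a thin centred web — an I-beam. Overall 368 mm minus two 19 mm flanges gives a web of 368 − 2·19 = 330 mm.


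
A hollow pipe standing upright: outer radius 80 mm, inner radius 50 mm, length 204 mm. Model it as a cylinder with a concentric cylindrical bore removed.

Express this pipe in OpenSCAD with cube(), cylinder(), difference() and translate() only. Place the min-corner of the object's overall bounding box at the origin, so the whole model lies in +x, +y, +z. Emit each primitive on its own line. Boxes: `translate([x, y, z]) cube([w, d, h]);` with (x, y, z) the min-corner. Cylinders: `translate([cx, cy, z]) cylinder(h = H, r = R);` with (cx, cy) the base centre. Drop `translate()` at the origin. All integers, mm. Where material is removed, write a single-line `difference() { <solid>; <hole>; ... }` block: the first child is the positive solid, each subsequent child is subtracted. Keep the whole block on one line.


difference() { translate([80, 80, 0]) cylinder(h = 204, r = 80); translate([80, 80, 0]) cylinder(h = 204, r = 50); }


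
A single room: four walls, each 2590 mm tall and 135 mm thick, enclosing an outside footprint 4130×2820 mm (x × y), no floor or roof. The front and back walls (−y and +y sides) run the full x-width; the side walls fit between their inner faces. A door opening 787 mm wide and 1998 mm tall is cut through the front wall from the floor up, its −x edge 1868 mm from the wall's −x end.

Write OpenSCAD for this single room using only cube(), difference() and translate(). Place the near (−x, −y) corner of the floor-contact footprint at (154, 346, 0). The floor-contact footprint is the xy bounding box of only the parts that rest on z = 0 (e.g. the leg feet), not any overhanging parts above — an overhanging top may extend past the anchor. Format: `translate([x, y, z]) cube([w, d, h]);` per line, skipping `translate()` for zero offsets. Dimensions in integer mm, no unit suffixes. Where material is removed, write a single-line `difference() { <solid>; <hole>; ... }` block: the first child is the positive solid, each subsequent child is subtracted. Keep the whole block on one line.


difference() { translate([154, 346, 0]) cube([4130, 135, 2590]); translate([2022, 346, 0]) cube([787, 135, 1998]); }
translate([154, 3031, 0]) cube([4130, 135, 2590]);
translate([154, 481, 0]) cube([135, 2550, 2590]);
translate([4149, 481, 0]) cube([135, 2550, 2590]);


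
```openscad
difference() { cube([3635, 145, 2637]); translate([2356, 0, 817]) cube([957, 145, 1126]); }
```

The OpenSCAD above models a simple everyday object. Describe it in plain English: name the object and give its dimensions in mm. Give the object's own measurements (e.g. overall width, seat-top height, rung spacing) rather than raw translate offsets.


A wall 3635 mm long (x), 145 mm thick (y), 2637 mm tall, with a rectangular window opening cut through it. The opening is 957 mm wide and 1126 mm tall; its sill is at z = 817 mm and its near (−x) edge is 2356 mm from the wall's −x end. The opening passes through the full wall thickness.


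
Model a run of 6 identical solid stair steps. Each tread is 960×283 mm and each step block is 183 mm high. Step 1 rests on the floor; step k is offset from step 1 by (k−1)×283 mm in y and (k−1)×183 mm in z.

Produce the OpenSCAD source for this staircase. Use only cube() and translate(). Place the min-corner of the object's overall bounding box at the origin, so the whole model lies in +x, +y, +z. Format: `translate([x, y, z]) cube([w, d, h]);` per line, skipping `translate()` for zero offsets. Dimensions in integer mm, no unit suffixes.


cube([960, 283, 183]);
translate([0, 283, 183]) cube([960, 283, 183]);
translate([0, 566, 366]) cube([960, 283, 183]);
translate([0, 849, 549]) cube([960, 283, 183]);
translate([0, 1132, 732]) cube([960, 283, 183]);
translate([0, 1415, 915]) cube([960, 283, 183]);


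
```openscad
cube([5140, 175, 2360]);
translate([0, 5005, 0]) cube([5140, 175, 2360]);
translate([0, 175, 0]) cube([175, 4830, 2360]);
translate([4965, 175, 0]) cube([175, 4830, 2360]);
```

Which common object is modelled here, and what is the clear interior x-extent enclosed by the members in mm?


A house (or room) frame. The interior width is 4790 mm.

Four 2360 mm walls enclosing a rectangle with no floor or roof — a room or house frame. Outside width is 5140 mm and wall thickness is 175 mm, so the interior width is 5140 − 2 × 175 = 4790 mm.


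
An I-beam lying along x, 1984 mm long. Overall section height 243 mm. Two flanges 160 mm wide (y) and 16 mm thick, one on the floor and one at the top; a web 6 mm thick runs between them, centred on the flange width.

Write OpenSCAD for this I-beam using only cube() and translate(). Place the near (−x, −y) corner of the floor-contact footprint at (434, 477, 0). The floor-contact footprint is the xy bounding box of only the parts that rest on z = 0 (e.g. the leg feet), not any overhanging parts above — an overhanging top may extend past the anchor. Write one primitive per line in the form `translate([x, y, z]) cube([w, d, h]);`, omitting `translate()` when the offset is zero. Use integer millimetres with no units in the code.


translate([434, 477, 0]) cube([1984, 160, 16]);
translate([434, 554, 16]) cube([1984, 6, 211]);
translate([434, 477, 227]) cube([1984, 160, 16]);


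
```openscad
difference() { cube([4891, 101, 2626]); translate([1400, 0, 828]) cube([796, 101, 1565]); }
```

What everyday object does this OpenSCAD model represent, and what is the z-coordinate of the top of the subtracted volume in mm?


A wall with a window opening. The window head height is 2393 mm.

A wall with a rectangular opening subtracted — a window. Sill at z = 828, opening 1565 mm tall, so the head is at 828 + 1565 = 2393 mm.


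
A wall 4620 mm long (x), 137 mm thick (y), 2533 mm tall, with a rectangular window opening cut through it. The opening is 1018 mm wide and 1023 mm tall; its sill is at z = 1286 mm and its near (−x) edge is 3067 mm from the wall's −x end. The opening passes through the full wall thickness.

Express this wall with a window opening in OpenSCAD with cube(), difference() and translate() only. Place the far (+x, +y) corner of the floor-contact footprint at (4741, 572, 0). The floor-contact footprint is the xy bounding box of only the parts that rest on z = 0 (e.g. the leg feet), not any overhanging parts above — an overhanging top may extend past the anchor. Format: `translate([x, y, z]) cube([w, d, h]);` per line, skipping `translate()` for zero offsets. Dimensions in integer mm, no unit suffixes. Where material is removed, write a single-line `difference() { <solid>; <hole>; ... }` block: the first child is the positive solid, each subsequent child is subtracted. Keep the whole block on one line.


difference() { translate([121, 435, 0]) cube([4620, 137, 2533]); translate([3188, 435, 1286]) cube([1018, 137, 1023]); }


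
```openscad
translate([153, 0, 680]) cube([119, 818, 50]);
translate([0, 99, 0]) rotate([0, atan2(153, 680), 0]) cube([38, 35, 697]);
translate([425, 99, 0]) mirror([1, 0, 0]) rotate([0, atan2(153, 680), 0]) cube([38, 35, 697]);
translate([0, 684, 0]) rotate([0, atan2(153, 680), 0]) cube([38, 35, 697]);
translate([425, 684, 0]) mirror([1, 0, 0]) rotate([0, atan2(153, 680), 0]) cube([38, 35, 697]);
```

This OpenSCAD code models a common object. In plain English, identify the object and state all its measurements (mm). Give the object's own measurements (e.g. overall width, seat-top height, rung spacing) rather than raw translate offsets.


A sawhorse. A 119×818×50 mm beam (x, y, z) sits on two A-frame leg pairs. Each pair is two raked legs of 38×35 mm section (35 mm along y) splaying symmetrically in x. Each leg rises 680 mm vertically over 153 mm of horizontal reach and is 697 mm long along its own axis. Every leg's outer bottom edge rests on the floor and its outer top edge meets a bottom edge of the beam — the left legs (tilting toward +x) meet the beam's −x bottom edge, the right legs (their mirror images, tilting toward −x) meet its +x bottom edge — so the leg tops tuck under the beam, the beam's underside is 680 mm above the floor, and the feet are 425 mm apart outside-to-outside with the beam centred between them. The two leg pairs are set in 99 mm from either end of the beam.


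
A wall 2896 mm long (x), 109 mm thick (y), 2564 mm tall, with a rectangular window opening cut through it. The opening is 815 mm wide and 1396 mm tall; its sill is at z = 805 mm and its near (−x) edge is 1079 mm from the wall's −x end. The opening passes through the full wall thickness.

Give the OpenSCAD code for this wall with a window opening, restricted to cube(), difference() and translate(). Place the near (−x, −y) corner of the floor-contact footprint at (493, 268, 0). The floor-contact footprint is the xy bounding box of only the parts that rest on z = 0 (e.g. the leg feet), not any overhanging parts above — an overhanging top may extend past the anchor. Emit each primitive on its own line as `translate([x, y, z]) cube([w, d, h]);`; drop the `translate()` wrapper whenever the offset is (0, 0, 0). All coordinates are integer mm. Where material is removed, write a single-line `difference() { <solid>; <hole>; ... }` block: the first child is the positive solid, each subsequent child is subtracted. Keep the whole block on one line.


difference() { translate([493, 268, 0]) cube([2896, 109, 2564]); translate([1572, 268, 805]) cube([815, 109, 1396]); }


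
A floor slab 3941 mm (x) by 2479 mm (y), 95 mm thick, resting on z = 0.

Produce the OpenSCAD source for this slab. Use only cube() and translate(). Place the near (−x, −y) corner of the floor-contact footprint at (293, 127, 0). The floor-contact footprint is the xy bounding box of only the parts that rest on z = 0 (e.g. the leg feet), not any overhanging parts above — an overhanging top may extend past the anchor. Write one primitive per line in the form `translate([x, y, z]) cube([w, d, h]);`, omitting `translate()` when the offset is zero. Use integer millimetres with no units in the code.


translate([293, 127, 0]) cube([3941, 2479, 95]);


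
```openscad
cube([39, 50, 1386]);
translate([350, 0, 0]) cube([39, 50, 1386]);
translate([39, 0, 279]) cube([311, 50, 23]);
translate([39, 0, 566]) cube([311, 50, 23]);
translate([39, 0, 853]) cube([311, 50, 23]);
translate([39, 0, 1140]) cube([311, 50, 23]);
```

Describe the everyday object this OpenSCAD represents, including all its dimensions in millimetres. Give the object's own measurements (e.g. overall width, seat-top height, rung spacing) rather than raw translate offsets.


A straight ladder. Two 39×50 mm vertical rails, 1386 mm tall, stand 389 mm apart (outside-to-outside) with their front faces coplanar on the −y side. 4 rungs, each 50 mm deep and 23 mm tall, span between the inner faces of the rails, front faces flush with the rails. The lowest rung's underside is at z = 279 mm and rungs are spaced 287 mm apart (underside to underside).


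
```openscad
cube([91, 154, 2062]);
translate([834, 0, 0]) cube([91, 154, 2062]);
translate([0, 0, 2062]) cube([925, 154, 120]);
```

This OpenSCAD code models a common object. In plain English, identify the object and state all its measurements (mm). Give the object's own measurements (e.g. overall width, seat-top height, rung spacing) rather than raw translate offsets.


A door frame. The clear opening is 743 mm wide and 2062 mm high. Two 91 mm wide jambs, 154 mm deep, stand either side of the opening from the floor to the top of the opening. A 120 mm thick head sits across the top of both jambs, spanning the full outside width of the frame.


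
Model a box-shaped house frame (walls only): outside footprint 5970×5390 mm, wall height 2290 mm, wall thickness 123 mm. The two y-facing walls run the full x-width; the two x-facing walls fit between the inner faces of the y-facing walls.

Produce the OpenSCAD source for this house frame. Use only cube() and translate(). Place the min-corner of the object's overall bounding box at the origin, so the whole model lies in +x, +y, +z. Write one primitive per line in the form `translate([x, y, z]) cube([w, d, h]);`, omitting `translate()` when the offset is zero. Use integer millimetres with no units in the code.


cube([5970, 123, 2290]);
translate([0, 5267, 0]) cube([5970, 123, 2290]);
translate([0, 123, 0]) cube([123, 5144, 2290]);
translate([5847, 123, 0]) cube([123, 5144, 2290]);


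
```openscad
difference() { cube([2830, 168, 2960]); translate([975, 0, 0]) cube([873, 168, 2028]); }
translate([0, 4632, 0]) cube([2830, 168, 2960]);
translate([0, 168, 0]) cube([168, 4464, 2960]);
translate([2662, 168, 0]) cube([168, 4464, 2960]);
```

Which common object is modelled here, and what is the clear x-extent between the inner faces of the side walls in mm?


A single room. The interior width is 2494 mm.

Four walls enclosing a rectangle with a door in the front wall — a room. Outside width 2830 minus two 168 mm walls gives 2494 mm.


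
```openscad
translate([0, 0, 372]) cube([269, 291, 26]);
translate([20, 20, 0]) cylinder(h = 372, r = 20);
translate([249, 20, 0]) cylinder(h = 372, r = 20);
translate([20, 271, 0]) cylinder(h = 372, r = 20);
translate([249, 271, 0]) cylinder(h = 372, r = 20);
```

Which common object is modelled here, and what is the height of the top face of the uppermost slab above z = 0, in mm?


A stool. The seat height is 398 mm.

A 269×291×26 slab at z = 372 on four corner cylinders — a stool. The seat top is 372 + 26 = 398 mm.
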